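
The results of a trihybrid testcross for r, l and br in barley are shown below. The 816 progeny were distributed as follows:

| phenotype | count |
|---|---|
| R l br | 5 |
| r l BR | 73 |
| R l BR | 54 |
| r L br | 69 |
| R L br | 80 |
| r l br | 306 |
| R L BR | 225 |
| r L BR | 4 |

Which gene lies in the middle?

The two most frequent reciprocal classes, r l br and R L BR, are the parental types, so the F1 was r l br / R L BR.
The two rarest classes, R l br and r L BR, are the double crossovers. Comparing them with the parentals, only the r allele has switched, so r is the middle locus and the order is l – r – br.

r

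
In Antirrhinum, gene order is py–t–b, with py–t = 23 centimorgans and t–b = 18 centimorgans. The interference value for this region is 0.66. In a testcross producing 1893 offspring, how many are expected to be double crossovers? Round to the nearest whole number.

Map distances give recombination frequencies of 0.230 and 0.180 for the two intervals.
With interference 0.66 (so coincidence = 0.34), expected double-crossover frequency = 0.230 × 0.180 × 0.34 = 0.01408.
Expected number = 0.01408 × 1893 = 26.65 ≈ 27.

27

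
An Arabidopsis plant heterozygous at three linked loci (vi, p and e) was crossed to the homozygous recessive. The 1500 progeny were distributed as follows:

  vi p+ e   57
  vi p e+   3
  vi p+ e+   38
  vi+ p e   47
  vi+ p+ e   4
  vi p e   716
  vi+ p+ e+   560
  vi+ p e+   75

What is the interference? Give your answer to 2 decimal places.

The two most frequent reciprocal classes, vi+ p+ e+ and vi p e, are the parental types, so the F1 was vi+ p+ e+ / vi p e.
The two rarest classes, vi+ p+ e and vi p e+, are the double crossovers. Comparing them with the parentals, only the e allele has switched, so e is the middle locus and the order is p – e – vi.
p–e: (132 + 7)/1500 = 0.0927; e–vi: (85 + 7)/1500 = 0.0613.
Expected DCO frequency = 0.0927 × 0.0613 ≈ 0.00568; observed = 7/1500 ≈ 0.00467.
Coefficient of coincidence = 0.00467/0.00568 ≈ 0.82; interference = 1 − 0.82 = 0.18.

0.18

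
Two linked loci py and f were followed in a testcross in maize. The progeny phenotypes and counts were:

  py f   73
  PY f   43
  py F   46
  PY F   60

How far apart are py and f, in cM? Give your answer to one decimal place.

40.1 cM

The two most frequent classes, PY F (60) and py f (73), are the parental types, so the F1 was PY F / py f.
The recombinant classes are PY f and py F: 43 + 46 = 89.
Recombination frequency = 89/222 = 0.4009 ≈ 40.1%, i.e. 40.1 cM.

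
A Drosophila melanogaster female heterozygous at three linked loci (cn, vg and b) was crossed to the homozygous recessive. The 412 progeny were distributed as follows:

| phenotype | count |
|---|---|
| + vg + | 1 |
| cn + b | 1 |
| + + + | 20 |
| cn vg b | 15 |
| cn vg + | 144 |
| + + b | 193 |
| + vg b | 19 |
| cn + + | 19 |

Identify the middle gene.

The two most frequent reciprocal classes, + + b and cn vg +, are the parental types, so the F1 was + + b / cn vg +.
The two rarest classes, cn + b and + vg +, are the double crossovers. Comparing them with the parentals, only the cn allele has switched, so cn is the middle locus and the order is b – cn – vg.

cn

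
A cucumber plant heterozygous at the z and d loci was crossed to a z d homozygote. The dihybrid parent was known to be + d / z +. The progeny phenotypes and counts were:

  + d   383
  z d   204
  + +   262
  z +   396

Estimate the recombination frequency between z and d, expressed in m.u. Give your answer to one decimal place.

37.4 m.u.

The recombinant classes are + + and z d: 262 + 204 = 466.
Recombination frequency = 466/1245 = 0.3743 ≈ 37.4%, i.e. 37.4 m.u.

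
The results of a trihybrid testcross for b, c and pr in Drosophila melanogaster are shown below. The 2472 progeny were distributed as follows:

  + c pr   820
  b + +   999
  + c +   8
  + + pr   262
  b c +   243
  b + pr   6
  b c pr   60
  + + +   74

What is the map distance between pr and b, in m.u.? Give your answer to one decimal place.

The two most frequent reciprocal classes, + c pr and b + +, are the parental types, so the F1 was + c pr / b + +.
The two rarest classes, + c + and b + pr, are the double crossovers. Comparing them with the parentals, only the pr allele has switched, so pr is the middle locus and the order is b – pr – c.
Crossovers in the b–pr interval produce the single-crossover classes b c pr and + + + (60 + 74 = 134) plus the double crossovers (14).
RF(b–pr) = (134 + 14) / 2472 = 148/2472 = 0.0599 → 6.0 m.u.

6.0 m.u.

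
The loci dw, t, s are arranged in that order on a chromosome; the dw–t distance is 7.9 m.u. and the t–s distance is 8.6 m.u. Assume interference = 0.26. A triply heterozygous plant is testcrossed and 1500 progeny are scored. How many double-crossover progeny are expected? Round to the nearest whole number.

Map distances give recombination frequencies of 0.079 and 0.086 for the two intervals.
With interference 0.26 (so coincidence = 0.74), expected double-crossover frequency = 0.079 × 0.086 × 0.74 = 0.00503.
Expected number = 0.00503 × 1500 = 7.54 ≈ 8.

8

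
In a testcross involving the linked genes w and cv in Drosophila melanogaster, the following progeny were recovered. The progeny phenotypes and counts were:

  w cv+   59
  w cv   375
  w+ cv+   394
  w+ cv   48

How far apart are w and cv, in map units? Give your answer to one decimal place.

The two most frequent classes, w+ cv+ (394) and w cv (375), are the parental types, so the F1 was w+ cv+ / w cv.
The recombinant classes are w+ cv and w cv+: 48 + 59 = 107.
Recombination frequency = 107/876 = 0.1221 ≈ 12.2%, i.e. 12.2 map units.

12.2 map units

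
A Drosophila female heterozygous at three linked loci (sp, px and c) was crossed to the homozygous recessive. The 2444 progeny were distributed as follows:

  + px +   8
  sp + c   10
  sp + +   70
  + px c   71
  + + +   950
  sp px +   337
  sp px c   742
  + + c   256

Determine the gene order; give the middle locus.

px

The two most frequent reciprocal classes, + + + and sp px c, are the parental types, so the F1 was + + + / sp px c.
The two rarest classes, + px + and sp + c, are the double crossovers. Comparing them with the parentals, only the px allele has switched, so px is the middle locus and the order is sp – px – c.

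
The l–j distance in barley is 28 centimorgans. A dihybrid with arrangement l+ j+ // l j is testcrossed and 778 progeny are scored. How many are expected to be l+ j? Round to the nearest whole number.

109

A map distance of 28 centimorgans corresponds to a recombination frequency of 0.280.
The F1 is l+ j+ / l j, so l+ j is a recombinant gamete class with expected frequency r/2 = 0.280/2 = 0.1400.
Expected number = 0.1400 × 778 = 108.92 ≈ 109.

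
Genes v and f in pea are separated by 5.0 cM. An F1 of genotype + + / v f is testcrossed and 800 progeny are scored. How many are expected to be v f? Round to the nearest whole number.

A map distance of 5.0 cM corresponds to a recombination frequency of 0.050.
The F1 is + + / v f, so v f is a parental gamete class with expected frequency (1 − r)/2 = 0.950/2 = 0.4750.
Expected number = 0.4750 × 800 = 380.00 ≈ 380.

380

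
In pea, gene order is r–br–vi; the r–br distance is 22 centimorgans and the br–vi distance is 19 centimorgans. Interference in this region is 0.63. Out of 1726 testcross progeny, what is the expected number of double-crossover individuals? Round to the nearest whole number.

27

Map distances give recombination frequencies of 0.220 and 0.190 for the two intervals.
With interference 0.63 (so coincidence = 0.37), expected double-crossover frequency = 0.220 × 0.190 × 0.37 = 0.01547.
Expected number = 0.01547 × 1726 = 26.69 ≈ 27.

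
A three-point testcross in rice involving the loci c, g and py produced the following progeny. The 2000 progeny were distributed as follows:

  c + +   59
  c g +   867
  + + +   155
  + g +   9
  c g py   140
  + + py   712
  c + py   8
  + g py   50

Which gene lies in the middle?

The two most frequent reciprocal classes, c g + and + + py, are the parental types, so the F1 was c g + / + + py.
The two rarest classes, + g + and c + py, are the double crossovers. Comparing them with the parentals, only the c allele has switched, so c is the middle locus and the order is g – c – py.

c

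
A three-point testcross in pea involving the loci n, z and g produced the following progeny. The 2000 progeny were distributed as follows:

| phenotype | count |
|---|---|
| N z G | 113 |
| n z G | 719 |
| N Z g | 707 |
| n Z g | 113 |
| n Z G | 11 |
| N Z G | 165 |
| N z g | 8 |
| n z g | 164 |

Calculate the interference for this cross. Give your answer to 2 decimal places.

The two most frequent reciprocal classes, n z G and N Z g, are the parental types, so the F1 was n z G / N Z g.
The two rarest classes, n Z G and N z g, are the double crossovers. Comparing them with the parentals, only the z allele has switched, so z is the middle locus and the order is n – z – g.
n–z: (226 + 19)/2000 = 0.1225; z–g: (329 + 19)/2000 = 0.1740.
Expected DCO frequency = 0.1225 × 0.1740 ≈ 0.02131; observed = 19/2000 ≈ 0.00950.
Coefficient of coincidence = 0.00950/0.02131 ≈ 0.45; interference = 1 − 0.45 = 0.55.

0.55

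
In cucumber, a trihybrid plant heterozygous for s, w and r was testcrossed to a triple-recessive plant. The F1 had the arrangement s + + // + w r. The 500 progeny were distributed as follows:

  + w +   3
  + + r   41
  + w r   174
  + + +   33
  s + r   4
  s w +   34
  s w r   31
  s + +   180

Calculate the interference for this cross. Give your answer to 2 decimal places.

0.40

The two rarest classes, s + r and + w +, are the double crossovers. Comparing them with the parentals, only the r allele has switched, so r is the middle locus and the order is s – r – w.
s–r: (64 + 7)/500 = 0.1420; r–w: (75 + 7)/500 = 0.1640.
Expected DCO frequency = 0.1420 × 0.1640 ≈ 0.02329; observed = 7/500 ≈ 0.01400.
Coefficient of coincidence = 0.01400/0.02329 ≈ 0.60; interference = 1 − 0.60 = 0.40.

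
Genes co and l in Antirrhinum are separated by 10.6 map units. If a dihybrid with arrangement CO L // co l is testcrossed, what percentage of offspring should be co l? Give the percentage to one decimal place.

A map distance of 10.6 map units corresponds to a recombination frequency of 0.106.
The F1 is CO L / co l, so co l is a parental gamete class with expected frequency (1 − r)/2 = 0.894/2 = 0.4470.
That is 0.4470 = 44.7% of the progeny.

44.7%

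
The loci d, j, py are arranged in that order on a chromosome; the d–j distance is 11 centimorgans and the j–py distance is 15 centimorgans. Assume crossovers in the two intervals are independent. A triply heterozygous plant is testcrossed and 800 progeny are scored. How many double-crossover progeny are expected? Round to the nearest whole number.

13

Map distances give recombination frequencies of 0.110 and 0.150 for the two intervals.
With no interference, expected double-crossover frequency = 0.110 × 0.150 = 0.01650.
Expected number = 0.01650 × 800 = 13.20 ≈ 13.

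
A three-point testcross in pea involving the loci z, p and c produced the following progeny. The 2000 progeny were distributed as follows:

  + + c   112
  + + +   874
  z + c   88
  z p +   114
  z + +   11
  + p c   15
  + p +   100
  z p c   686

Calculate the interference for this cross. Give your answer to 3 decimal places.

0.036

The two most frequent reciprocal classes, + + + and z p c, are the parental types, so the F1 was + + + / z p c.
The two rarest classes, z + + and + p c, are the double crossovers. Comparing them with the parentals, only the z allele has switched, so z is the middle locus and the order is c – z – p.
c–z: (226 + 26)/2000 = 0.1260; z–p: (188 + 26)/2000 = 0.1070.
Expected DCO frequency = 0.1260 × 0.1070 ≈ 0.01348; observed = 26/2000 ≈ 0.01300.
Coefficient of coincidence = 0.01300/0.01348 ≈ 0.964; interference = 1 − 0.964 = 0.036.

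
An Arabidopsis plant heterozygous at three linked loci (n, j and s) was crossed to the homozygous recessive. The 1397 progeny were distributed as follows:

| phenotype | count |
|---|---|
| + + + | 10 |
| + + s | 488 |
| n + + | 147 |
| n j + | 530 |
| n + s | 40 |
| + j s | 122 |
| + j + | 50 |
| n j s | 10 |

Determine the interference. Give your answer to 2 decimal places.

0.12

The two most frequent reciprocal classes, + + s and n j +, are the parental types, so the F1 was + + s / n j +.
The two rarest classes, + + + and n j s, are the double crossovers. Comparing them with the parentals, only the s allele has switched, so s is the middle locus and the order is n – s – j.
n–s: (90 + 20)/1397 = 0.0787; s–j: (269 + 20)/1397 = 0.2069.
Expected DCO frequency = 0.0787 × 0.2069 ≈ 0.01628; observed = 20/1397 ≈ 0.01432.
Coefficient of coincidence = 0.01432/0.01628 ≈ 0.88; interference = 1 − 0.88 = 0.12.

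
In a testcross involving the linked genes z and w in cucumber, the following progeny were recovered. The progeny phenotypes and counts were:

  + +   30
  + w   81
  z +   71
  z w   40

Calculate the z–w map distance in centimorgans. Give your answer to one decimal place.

The two most frequent classes, + w (81) and z + (71), are the parental types, so the F1 was + w / z +.
The recombinant classes are + + and z w: 30 + 40 = 70.
Recombination frequency = 70/222 = 0.3153 ≈ 31.5%, i.e. 31.5 centimorgans.

31.5 centimorgans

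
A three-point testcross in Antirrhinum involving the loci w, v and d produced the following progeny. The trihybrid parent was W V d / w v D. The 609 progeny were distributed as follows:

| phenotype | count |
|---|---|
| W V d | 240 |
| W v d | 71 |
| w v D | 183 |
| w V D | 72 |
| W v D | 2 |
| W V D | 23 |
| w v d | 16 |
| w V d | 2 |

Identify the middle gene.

The two rarest classes, w V d and W v D, are the double crossovers. Comparing them with the parentals, only the w allele has switched, so w is the middle locus and the order is v – w – d.

w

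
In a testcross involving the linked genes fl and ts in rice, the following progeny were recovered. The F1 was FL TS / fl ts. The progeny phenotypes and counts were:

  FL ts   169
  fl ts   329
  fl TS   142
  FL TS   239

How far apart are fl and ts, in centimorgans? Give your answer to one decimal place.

The recombinant classes are FL ts and fl TS: 169 + 142 = 311.
Recombination frequency = 311/879 = 0.3538 ≈ 35.4%, i.e. 35.4 centimorgans.

35.4 centimorgans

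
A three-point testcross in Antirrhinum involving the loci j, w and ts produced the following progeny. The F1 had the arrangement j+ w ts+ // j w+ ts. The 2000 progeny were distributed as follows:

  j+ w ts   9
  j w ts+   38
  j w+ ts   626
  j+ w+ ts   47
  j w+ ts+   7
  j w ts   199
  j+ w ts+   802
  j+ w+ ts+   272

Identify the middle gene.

ts

The two rarest classes, j+ w ts and j w+ ts+, are the double crossovers. Comparing them with the parentals, only the ts allele has switched, so ts is the middle locus and the order is j – ts – w.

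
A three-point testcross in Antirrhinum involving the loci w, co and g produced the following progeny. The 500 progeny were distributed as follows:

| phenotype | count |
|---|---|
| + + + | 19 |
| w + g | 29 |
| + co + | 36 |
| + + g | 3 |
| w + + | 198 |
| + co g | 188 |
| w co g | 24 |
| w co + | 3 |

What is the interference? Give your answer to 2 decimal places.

0.14

The two most frequent reciprocal classes, w + + and + co g, are the parental types, so the F1 was w + + / + co g.
The two rarest classes, w co + and + + g, are the double crossovers. Comparing them with the parentals, only the co allele has switched, so co is the middle locus and the order is g – co – w.
g–co: (65 + 6)/500 = 0.1420; co–w: (43 + 6)/500 = 0.0980.
Expected DCO frequency = 0.1420 × 0.0980 ≈ 0.01392; observed = 6/500 ≈ 0.01200.
Coefficient of coincidence = 0.01200/0.01392 ≈ 0.86; interference = 1 − 0.86 = 0.14.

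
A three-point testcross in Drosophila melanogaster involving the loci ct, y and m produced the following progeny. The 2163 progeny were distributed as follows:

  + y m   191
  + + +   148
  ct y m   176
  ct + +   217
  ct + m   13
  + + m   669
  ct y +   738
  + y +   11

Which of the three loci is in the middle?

The two most frequent reciprocal classes, + + m and ct y +, are the parental types, so the F1 was + + m / ct y +.
The two rarest classes, ct + m and + y +, are the double crossovers. Comparing them with the parentals, only the ct allele has switched, so ct is the middle locus and the order is y – ct – m.

ct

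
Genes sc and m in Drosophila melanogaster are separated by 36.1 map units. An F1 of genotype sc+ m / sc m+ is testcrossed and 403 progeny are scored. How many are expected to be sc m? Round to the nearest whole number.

A map distance of 36.1 map units corresponds to a recombination frequency of 0.361.
The F1 is sc+ m / sc m+, so sc m is a recombinant gamete class with expected frequency r/2 = 0.361/2 = 0.1805.
Expected number = 0.1805 × 403 = 72.74 ≈ 73.

73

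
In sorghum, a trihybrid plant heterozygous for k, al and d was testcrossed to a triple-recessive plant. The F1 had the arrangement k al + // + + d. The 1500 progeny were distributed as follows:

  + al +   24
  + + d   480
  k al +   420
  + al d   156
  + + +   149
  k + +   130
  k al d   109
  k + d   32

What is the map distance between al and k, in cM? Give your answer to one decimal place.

22.8 cM

The two rarest classes, + al + and k + d, are the double crossovers. Comparing them with the parentals, only the k allele has switched, so k is the middle locus and the order is al – k – d.
Crossovers in the al–k interval produce the single-crossover classes k + + and + al d (130 + 156 = 286) plus the double crossovers (56).
RF(al–k) = (286 + 56) / 1500 = 342/1500 = 0.2280 → 22.8 cM.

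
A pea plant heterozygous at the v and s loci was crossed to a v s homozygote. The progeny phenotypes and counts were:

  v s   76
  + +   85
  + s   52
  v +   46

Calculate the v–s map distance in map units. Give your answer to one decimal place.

37.8 map units

The two most frequent classes, + + (85) and v s (76), are the parental types, so the F1 was + + / v s.
The recombinant classes are + s and v +: 52 + 46 = 98.
Recombination frequency = 98/259 = 0.3784 ≈ 37.8%, i.e. 37.8 map units.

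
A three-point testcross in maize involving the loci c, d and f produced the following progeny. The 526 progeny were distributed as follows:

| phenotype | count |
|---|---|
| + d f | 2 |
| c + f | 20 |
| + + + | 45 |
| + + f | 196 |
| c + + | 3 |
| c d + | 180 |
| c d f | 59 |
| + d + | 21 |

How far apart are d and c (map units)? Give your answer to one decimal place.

The two most frequent reciprocal classes, + + f and c d +, are the parental types, so the F1 was + + f / c d +.
The two rarest classes, + d f and c + +, are the double crossovers. Comparing them with the parentals, only the d allele has switched, so d is the middle locus and the order is f – d – c.
Crossovers in the d–c interval produce the single-crossover classes c + f and + d + (20 + 21 = 41) plus the double crossovers (5).
RF(d–c) = (41 + 5) / 526 = 46/526 = 0.0875 → 8.7 map units.

8.7 map units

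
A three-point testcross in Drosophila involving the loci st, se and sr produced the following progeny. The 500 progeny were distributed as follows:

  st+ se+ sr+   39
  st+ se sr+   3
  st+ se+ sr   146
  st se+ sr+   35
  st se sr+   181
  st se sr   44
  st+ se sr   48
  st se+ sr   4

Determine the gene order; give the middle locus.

st

The two most frequent reciprocal classes, st+ se+ sr and st se sr+, are the parental types, so the F1 was st+ se+ sr / st se sr+.
The two rarest classes, st se+ sr and st+ se sr+, are the double crossovers. Comparing them with the parentals, only the st allele has switched, so st is the middle locus and the order is sr – st – se.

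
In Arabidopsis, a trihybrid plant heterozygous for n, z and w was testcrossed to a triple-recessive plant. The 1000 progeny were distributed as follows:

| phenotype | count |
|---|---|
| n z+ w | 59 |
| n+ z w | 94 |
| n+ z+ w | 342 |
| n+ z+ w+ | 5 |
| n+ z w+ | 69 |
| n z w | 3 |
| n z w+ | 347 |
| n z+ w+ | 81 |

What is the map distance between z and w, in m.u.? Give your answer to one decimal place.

18.3 m.u.

The two most frequent reciprocal classes, n+ z+ w and n z w+, are the parental types, so the F1 was n+ z+ w / n z w+.
The two rarest classes, n+ z+ w+ and n z w, are the double crossovers. Comparing them with the parentals, only the w allele has switched, so w is the middle locus and the order is z – w – n.
Crossovers in the z–w interval produce the single-crossover classes n+ z w and n z+ w+ (94 + 81 = 175) plus the double crossovers (8).
RF(z–w) = (175 + 8) / 1000 = 183/1000 = 0.1830 → 18.3 m.u.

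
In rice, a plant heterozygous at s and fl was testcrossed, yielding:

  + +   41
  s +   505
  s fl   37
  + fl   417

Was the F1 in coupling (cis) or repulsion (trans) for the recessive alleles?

trans

The two most frequent classes are + fl (417) and s + (505); these are the parental (non-recombinant) types.
So the F1 carried + fl on one chromosome and s + on the other — the recessive alleles are on opposite chromosomes (trans / repulsion).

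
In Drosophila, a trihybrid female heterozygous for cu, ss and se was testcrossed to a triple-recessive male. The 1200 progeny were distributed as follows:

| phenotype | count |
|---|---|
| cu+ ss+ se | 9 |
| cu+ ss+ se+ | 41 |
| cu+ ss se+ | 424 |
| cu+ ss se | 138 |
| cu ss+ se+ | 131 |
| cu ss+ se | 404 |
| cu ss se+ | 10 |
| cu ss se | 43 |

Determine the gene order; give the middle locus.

The two most frequent reciprocal classes, cu+ ss se+ and cu ss+ se, are the parental types, so the F1 was cu+ ss se+ / cu ss+ se.
The two rarest classes, cu ss se+ and cu+ ss+ se, are the double crossovers. Comparing them with the parentals, only the cu allele has switched, so cu is the middle locus and the order is ss – cu – se.

cu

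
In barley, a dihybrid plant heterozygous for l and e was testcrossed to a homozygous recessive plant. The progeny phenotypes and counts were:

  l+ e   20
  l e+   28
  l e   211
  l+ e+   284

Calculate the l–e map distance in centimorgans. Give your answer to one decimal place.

The two most frequent classes, l+ e+ (284) and l e (211), are the parental types, so the F1 was l+ e+ / l e.
The recombinant classes are l+ e and l e+: 20 + 28 = 48.
Recombination frequency = 48/543 = 0.0884 ≈ 8.8%, i.e. 8.8 centimorgans.

8.8 centimorgans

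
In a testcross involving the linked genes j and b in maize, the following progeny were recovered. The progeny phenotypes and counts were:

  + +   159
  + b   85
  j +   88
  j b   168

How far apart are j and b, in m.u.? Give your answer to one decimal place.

34.6 m.u.

The two most frequent classes, + + (159) and j b (168), are the parental types, so the F1 was + + / j b.
The recombinant classes are + b and j +: 85 + 88 = 173.
Recombination frequency = 173/500 = 0.3460 ≈ 34.6%, i.e. 34.6 m.u.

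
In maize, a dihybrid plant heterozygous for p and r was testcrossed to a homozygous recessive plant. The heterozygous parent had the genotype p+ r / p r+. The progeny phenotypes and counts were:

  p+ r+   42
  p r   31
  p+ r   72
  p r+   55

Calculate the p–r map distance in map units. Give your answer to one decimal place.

36.5 map units

The recombinant classes are p+ r+ and p r: 42 + 31 = 73.
Recombination frequency = 73/200 = 0.3650 ≈ 36.5%, i.e. 36.5 map units.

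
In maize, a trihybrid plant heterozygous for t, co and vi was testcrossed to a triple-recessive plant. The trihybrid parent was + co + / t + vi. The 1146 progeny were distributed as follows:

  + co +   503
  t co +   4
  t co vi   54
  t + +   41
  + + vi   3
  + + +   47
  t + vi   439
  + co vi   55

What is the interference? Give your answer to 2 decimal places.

The two rarest classes, t co + and + + vi, are the double crossovers. Comparing them with the parentals, only the t allele has switched, so t is the middle locus and the order is vi – t – co.
vi–t: (96 + 7)/1146 = 0.0899; t–co: (101 + 7)/1146 = 0.0942.
Expected DCO frequency = 0.0899 × 0.0942 ≈ 0.00847; observed = 7/1146 ≈ 0.00611.
Coefficient of coincidence = 0.00611/0.00847 ≈ 0.72; interference = 1 − 0.72 = 0.28.

0.28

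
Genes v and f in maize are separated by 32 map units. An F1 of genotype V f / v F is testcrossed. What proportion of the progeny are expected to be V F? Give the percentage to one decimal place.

16.0%

A map distance of 32 map units corresponds to a recombination frequency of 0.320.
The F1 is V f / v F, so V F is a recombinant gamete class with expected frequency r/2 = 0.320/2 = 0.1600.
That is 0.1600 = 16.0% of the progeny.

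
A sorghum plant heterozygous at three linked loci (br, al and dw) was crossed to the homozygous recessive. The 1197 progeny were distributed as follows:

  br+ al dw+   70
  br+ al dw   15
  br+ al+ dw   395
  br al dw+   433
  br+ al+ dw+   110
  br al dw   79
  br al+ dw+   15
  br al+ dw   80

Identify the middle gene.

The two most frequent reciprocal classes, br+ al+ dw and br al dw+, are the parental types, so the F1 was br+ al+ dw / br al dw+.
The two rarest classes, br+ al dw and br al+ dw+, are the double crossovers. Comparing them with the parentals, only the al allele has switched, so al is the middle locus and the order is br – al – dw.

al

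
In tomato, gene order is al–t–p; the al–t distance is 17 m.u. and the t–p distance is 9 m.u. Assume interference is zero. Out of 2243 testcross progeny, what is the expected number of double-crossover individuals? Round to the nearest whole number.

34

Map distances give recombination frequencies of 0.170 and 0.090 for the two intervals.
With no interference, expected double-crossover frequency = 0.170 × 0.090 = 0.01530.
Expected number = 0.01530 × 2243 = 34.32 ≈ 34.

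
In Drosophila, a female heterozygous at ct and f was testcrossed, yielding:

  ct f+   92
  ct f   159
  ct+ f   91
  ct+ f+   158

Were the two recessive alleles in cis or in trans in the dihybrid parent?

cis

The two most frequent classes are ct+ f+ (158) and ct f (159); these are the parental (non-recombinant) types.
So the F1 carried ct+ f+ on one chromosome and ct f on the other — the recessive alleles are on the same chromosome (cis / coupling).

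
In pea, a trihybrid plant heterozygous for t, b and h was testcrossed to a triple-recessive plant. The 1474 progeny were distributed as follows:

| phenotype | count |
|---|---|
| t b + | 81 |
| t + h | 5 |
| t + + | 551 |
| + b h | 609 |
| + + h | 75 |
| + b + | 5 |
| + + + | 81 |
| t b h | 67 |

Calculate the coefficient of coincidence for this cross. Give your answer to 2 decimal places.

0.56

The two most frequent reciprocal classes, t + + and + b h, are the parental types, so the F1 was t + + / + b h.
The two rarest classes, t + h and + b +, are the double crossovers. Comparing them with the parentals, only the h allele has switched, so h is the middle locus and the order is t – h – b.
t–h: (148 + 10)/1474 = 0.1072; h–b: (156 + 10)/1474 = 0.1126.
Expected DCO frequency = 0.1072 × 0.1126 ≈ 0.01207; observed = 10/1474 ≈ 0.00678.
Coefficient of coincidence = 0.00678/0.01207 ≈ 0.56.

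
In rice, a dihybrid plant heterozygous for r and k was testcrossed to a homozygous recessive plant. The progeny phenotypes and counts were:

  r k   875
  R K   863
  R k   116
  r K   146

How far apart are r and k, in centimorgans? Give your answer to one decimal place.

The two most frequent classes, R K (863) and r k (875), are the parental types, so the F1 was R K / r k.
The recombinant classes are R k and r K: 116 + 146 = 262.
Recombination frequency = 262/2000 = 0.1310 ≈ 13.1%, i.e. 13.1 centimorgans.

13.1 centimorgans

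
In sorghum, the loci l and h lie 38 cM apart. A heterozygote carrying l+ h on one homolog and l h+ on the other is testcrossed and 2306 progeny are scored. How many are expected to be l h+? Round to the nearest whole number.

A map distance of 38 cM corresponds to a recombination frequency of 0.380.
The F1 is l+ h / l h+, so l h+ is a parental gamete class with expected frequency (1 − r)/2 = 0.620/2 = 0.3100.
Expected number = 0.3100 × 2306 = 714.86 ≈ 715.

715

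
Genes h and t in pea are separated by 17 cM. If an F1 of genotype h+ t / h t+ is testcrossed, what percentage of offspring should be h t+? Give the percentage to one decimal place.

A map distance of 17 cM corresponds to a recombination frequency of 0.170.
The F1 is h+ t / h t+, so h t+ is a parental gamete class with expected frequency (1 − r)/2 = 0.830/2 = 0.4150.
That is 0.4150 = 41.5% of the progeny.

41.5%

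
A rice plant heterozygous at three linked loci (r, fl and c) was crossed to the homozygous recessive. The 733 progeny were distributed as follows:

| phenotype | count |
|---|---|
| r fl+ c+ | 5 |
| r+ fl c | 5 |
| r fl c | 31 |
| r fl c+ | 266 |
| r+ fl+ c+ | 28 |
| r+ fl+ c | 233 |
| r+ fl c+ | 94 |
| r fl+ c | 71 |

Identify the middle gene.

The two most frequent reciprocal classes, r+ fl+ c and r fl c+, are the parental types, so the F1 was r+ fl+ c / r fl c+.
The two rarest classes, r+ fl c and r fl+ c+, are the double crossovers. Comparing them with the parentals, only the fl allele has switched, so fl is the middle locus and the order is r – fl – c.

fl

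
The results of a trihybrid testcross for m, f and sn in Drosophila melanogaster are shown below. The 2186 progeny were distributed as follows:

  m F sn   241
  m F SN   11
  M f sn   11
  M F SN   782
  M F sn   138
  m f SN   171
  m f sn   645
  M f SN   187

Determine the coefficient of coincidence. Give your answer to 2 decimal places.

0.32

The two most frequent reciprocal classes, m f sn and M F SN, are the parental types, so the F1 was m f sn / M F SN.
The two rarest classes, M f sn and m F SN, are the double crossovers. Comparing them with the parentals, only the m allele has switched, so m is the middle locus and the order is f – m – sn.
f–m: (428 + 22)/2186 = 0.2059; m–sn: (309 + 22)/2186 = 0.1514.
Expected DCO frequency = 0.2059 × 0.1514 ≈ 0.03117; observed = 22/2186 ≈ 0.01006.
Coefficient of coincidence = 0.01006/0.03117 ≈ 0.32.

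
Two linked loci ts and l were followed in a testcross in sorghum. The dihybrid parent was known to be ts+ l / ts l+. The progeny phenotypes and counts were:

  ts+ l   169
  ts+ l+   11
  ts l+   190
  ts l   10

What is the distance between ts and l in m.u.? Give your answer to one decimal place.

The recombinant classes are ts+ l+ and ts l: 11 + 10 = 21.
Recombination frequency = 21/380 = 0.0553 ≈ 5.5%, i.e. 5.5 m.u.

5.5 m.u.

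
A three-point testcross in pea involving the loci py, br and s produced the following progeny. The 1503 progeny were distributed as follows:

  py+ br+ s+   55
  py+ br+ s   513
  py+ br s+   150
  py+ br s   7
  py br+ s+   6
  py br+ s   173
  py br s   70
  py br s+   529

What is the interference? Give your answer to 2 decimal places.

The two most frequent reciprocal classes, py br s+ and py+ br+ s, are the parental types, so the F1 was py br s+ / py+ br+ s.
The two rarest classes, py br+ s+ and py+ br s, are the double crossovers. Comparing them with the parentals, only the br allele has switched, so br is the middle locus and the order is s – br – py.
s–br: (125 + 13)/1503 = 0.0918; br–py: (323 + 13)/1503 = 0.2236.
Expected DCO frequency = 0.0918 × 0.2236 ≈ 0.02053; observed = 13/1503 ≈ 0.00865.
Coefficient of coincidence = 0.00865/0.02053 ≈ 0.42; interference = 1 − 0.42 = 0.58.

0.58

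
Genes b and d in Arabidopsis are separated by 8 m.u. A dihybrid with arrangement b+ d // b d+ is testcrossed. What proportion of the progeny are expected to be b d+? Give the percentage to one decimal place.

A map distance of 8 m.u. corresponds to a recombination frequency of 0.080.
The F1 is b+ d / b d+, so b d+ is a parental gamete class with expected frequency (1 − r)/2 = 0.920/2 = 0.4600.
That is 0.4600 = 46.0% of the progeny.

46.0%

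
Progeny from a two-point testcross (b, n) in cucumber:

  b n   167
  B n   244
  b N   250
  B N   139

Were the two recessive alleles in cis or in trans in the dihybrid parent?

The two most frequent classes are B n (244) and b N (250); these are the parental (non-recombinant) types.
So the F1 carried B n on one chromosome and b N on the other — the recessive alleles are on opposite chromosomes (trans / repulsion).

trans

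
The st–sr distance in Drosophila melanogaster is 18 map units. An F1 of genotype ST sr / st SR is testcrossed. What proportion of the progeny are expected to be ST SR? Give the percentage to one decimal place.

A map distance of 18 map units corresponds to a recombination frequency of 0.180.
The F1 is ST sr / st SR, so ST SR is a recombinant gamete class with expected frequency r/2 = 0.180/2 = 0.0900.
That is 0.0900 = 9.0% of the progeny.

9.0%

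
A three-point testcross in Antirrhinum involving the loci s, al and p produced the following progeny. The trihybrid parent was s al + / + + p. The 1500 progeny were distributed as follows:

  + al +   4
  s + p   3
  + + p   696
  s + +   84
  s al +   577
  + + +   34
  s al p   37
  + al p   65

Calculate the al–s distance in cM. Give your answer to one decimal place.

10.4 cM

The two rarest classes, + al + and s + p, are the double crossovers. Comparing them with the parentals, only the s allele has switched, so s is the middle locus and the order is al – s – p.
Crossovers in the al–s interval produce the single-crossover classes s + + and + al p (84 + 65 = 149) plus the double crossovers (7).
RF(al–s) = (149 + 7) / 1500 = 156/1500 = 0.1040 → 10.4 cM.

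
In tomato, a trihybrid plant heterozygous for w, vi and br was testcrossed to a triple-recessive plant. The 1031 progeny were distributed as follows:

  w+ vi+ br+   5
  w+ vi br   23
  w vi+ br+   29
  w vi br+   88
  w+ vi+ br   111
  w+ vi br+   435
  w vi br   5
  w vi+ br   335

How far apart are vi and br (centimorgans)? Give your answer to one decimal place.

6.0 centimorgans

The two most frequent reciprocal classes, w+ vi br+ and w vi+ br, are the parental types, so the F1 was w+ vi br+ / w vi+ br.
The two rarest classes, w+ vi+ br+ and w vi br, are the double crossovers. Comparing them with the parentals, only the vi allele has switched, so vi is the middle locus and the order is w – vi – br.
Crossovers in the vi–br interval produce the single-crossover classes w+ vi br and w vi+ br+ (23 + 29 = 52) plus the double crossovers (10).
RF(vi–br) = (52 + 10) / 1031 = 62/1031 = 0.0601 → 6.0 centimorgans.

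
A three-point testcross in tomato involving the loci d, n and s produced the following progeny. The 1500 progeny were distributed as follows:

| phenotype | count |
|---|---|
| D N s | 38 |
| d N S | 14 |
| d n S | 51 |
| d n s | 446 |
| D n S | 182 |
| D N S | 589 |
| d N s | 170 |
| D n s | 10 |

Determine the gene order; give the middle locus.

The two most frequent reciprocal classes, D N S and d n s, are the parental types, so the F1 was D N S / d n s.
The two rarest classes, d N S and D n s, are the double crossovers. Comparing them with the parentals, only the d allele has switched, so d is the middle locus and the order is s – d – n.

d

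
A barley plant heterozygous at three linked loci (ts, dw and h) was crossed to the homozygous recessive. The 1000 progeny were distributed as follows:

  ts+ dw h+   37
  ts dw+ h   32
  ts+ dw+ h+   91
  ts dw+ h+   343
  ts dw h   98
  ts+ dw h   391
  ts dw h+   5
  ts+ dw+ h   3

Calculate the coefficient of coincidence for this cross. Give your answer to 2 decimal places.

0.53

The two most frequent reciprocal classes, ts+ dw h and ts dw+ h+, are the parental types, so the F1 was ts+ dw h / ts dw+ h+.
The two rarest classes, ts+ dw+ h and ts dw h+, are the double crossovers. Comparing them with the parentals, only the dw allele has switched, so dw is the middle locus and the order is ts – dw – h.
ts–dw: (189 + 8)/1000 = 0.1970; dw–h: (69 + 8)/1000 = 0.0770.
Expected DCO frequency = 0.1970 × 0.0770 ≈ 0.01517; observed = 8/1000 ≈ 0.00800.
Coefficient of coincidence = 0.00800/0.01517 ≈ 0.53.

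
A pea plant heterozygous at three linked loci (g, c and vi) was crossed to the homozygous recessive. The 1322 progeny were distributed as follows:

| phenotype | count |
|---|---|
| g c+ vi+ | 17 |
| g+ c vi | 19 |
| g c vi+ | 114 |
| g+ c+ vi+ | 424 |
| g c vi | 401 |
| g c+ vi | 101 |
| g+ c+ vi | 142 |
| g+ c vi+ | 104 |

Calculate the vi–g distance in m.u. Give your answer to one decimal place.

22.1 m.u.

The two most frequent reciprocal classes, g c vi and g+ c+ vi+, are the parental types, so the F1 was g c vi / g+ c+ vi+.
The two rarest classes, g+ c vi and g c+ vi+, are the double crossovers. Comparing them with the parentals, only the g allele has switched, so g is the middle locus and the order is c – g – vi.
Crossovers in the g–vi interval produce the single-crossover classes g c vi+ and g+ c+ vi (114 + 142 = 256) plus the double crossovers (36).
RF(g–vi) = (256 + 36) / 1322 = 292/1322 = 0.2209 → 22.1 m.u.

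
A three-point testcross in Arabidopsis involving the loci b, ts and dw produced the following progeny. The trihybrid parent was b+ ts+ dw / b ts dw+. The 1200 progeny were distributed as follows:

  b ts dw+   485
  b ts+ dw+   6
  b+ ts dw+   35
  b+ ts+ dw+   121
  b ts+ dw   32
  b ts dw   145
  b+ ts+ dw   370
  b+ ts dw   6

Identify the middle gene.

ts

The two rarest classes, b+ ts dw and b ts+ dw+, are the double crossovers. Comparing them with the parentals, only the ts allele has switched, so ts is the middle locus and the order is b – ts – dw.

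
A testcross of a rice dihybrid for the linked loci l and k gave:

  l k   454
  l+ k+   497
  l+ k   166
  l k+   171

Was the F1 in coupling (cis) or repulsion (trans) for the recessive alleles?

The two most frequent classes are l+ k+ (497) and l k (454); these are the parental (non-recombinant) types.
So the F1 carried l+ k+ on one chromosome and l k on the other — the recessive alleles are on the same chromosome (cis / coupling).

cis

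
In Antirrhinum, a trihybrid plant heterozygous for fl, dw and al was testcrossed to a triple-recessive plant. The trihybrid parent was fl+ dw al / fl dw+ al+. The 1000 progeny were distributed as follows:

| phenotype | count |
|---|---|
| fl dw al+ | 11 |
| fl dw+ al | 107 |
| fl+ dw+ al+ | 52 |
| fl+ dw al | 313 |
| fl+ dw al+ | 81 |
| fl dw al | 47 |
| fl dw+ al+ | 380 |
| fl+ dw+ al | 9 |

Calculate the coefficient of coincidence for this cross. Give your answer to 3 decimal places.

0.808

The two rarest classes, fl+ dw+ al and fl dw al+, are the double crossovers. Comparing them with the parentals, only the dw allele has switched, so dw is the middle locus and the order is fl – dw – al.
fl–dw: (99 + 20)/1000 = 0.1190; dw–al: (188 + 20)/1000 = 0.2080.
Expected DCO frequency = 0.1190 × 0.2080 ≈ 0.02475; observed = 20/1000 ≈ 0.02000.
Coefficient of coincidence = 0.02000/0.02475 ≈ 0.808.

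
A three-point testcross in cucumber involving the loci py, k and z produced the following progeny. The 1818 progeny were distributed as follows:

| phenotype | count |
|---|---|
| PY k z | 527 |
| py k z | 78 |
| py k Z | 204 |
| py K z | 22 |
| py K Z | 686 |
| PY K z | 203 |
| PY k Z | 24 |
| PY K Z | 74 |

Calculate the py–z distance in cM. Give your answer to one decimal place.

The two most frequent reciprocal classes, py K Z and PY k z, are the parental types, so the F1 was py K Z / PY k z.
The two rarest classes, py K z and PY k Z, are the double crossovers. Comparing them with the parentals, only the z allele has switched, so z is the middle locus and the order is py – z – k.
Crossovers in the py–z interval produce the single-crossover classes PY K Z and py k z (74 + 78 = 152) plus the double crossovers (46).
RF(py–z) = (152 + 46) / 1818 = 198/1818 = 0.1089 → 10.9 cM.

10.9 cM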